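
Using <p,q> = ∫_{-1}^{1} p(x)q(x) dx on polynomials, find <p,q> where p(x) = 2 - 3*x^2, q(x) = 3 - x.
<p,q> = 6

Expand the product: p(x)·q(x) = 3*x^3 - 9*x^2 - 2*x + 6.
∫_{-1}^{1} of each monomial x^k gives [2/(k+1) if k even, 0 if k odd]. Integrating term-by-term (or equivalently evaluating the antiderivative F(x) = 3*x^4/4 - 3*x^3 - x^2 + 6*x at the endpoints):
  F(1) − F(−1) = 11/4 − (-13/4) = 6.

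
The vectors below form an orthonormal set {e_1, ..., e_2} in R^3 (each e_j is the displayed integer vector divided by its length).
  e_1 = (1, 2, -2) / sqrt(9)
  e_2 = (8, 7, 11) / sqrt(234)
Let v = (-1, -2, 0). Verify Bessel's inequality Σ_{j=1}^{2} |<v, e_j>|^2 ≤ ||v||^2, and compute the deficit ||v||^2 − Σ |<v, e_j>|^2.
Σ |<v, e_j>|^2 = 63/13; ||v||^2 = 5; deficit = 2/13

Write each e_j = u_j / sqrt(<u_j, u_j>) where u_j is the displayed integer vector. Then <v, e_j> = <v, u_j> / sqrt(<u_j, u_j>), so |<v, e_j>|^2 = <v, u_j>^2 / <u_j, u_j>.
Coefficients: <v, e_1> = -5/sqrt(9), <v, e_2> = -22/sqrt(234).
Square and sum: Σ |<v, e_j>|^2 = 63/13.
Compute ||v||^2 = v·v = 5.
Deficit = 5 − 63/13 = 2/13 ≥ 0, confirming Bessel's inequality. (The deficit equals ||v − Σ <v,e_j> e_j||^2, the squared distance from v to span{e_j}.)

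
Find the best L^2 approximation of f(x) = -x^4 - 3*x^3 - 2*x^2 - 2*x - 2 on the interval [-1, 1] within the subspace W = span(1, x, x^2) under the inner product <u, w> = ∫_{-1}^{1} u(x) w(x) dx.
g(x) = -20*x^2/7 - 19*x/5 - 67/35

The best approximation g ∈ W is the orthogonal projection of f onto W. Writing g = a_0 + a_1 x + a_2 x^2, the coefficients solve the normal equations G · a = b where
  G_{ij} = <φ_i, φ_j> and b_i = <f, φ_i>, with φ_0 = 1, φ_1 = x, φ_2 = x^2.
G =
  [2, 0, 2/3]
  [0, 2/3, 0]
  [2/3, 0, 2/5],
b = (-86/15, -38/15, -254/105).
Solving gives a_0 = -67/35, a_1 = -19/5, a_2 = -20/7, so
  g(x) = -20*x^2/7 - 19*x/5 - 67/35.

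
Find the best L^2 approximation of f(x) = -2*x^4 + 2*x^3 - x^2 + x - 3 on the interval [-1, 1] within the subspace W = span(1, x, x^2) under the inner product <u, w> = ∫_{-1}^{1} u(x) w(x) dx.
g(x) = -19*x^2/7 + 11*x/5 - 99/35

The best approximation g ∈ W is the orthogonal projection of f onto W. Writing g = a_0 + a_1 x + a_2 x^2, the coefficients solve the normal equations G · a = b where
  G_{ij} = <φ_i, φ_j> and b_i = <f, φ_i>, with φ_0 = 1, φ_1 = x, φ_2 = x^2.
G =
  [2, 0, 2/3]
  [0, 2/3, 0]
  [2/3, 0, 2/5],
b = (-112/15, 22/15, -104/35).
Solving gives a_0 = -99/35, a_1 = 11/5, a_2 = -19/7, so
  g(x) = -19*x^2/7 + 11*x/5 - 99/35.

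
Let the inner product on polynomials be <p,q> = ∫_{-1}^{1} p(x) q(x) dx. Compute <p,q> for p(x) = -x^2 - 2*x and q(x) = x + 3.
<p,q> = -10/3

Expand the product: p(x)·q(x) = -x^3 - 5*x^2 - 6*x.
∫_{-1}^{1} of each monomial x^k gives [2/(k+1) if k even, 0 if k odd]. Integrating term-by-term (or equivalently evaluating the antiderivative F(x) = -x^4/4 - 5*x^3/3 - 3*x^2 at the endpoints):
  F(1) − F(−1) = -59/12 − (-19/12) = -10/3.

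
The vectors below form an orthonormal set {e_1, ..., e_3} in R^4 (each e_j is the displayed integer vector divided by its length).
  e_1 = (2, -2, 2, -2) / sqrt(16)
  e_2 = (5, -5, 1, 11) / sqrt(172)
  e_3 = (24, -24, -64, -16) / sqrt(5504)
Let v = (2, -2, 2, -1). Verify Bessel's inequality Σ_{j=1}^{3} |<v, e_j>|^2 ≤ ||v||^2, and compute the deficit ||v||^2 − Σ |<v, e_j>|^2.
Σ |<v, e_j>|^2 = 13; ||v||^2 = 13; deficit = 0

Write each e_j = u_j / sqrt(<u_j, u_j>) where u_j is the displayed integer vector. Then <v, e_j> = <v, u_j> / sqrt(<u_j, u_j>), so |<v, e_j>|^2 = <v, u_j>^2 / <u_j, u_j>.
Coefficients: <v, e_1> = 14/sqrt(16), <v, e_2> = 11/sqrt(172), <v, e_3> = -16/sqrt(5504).
Square and sum: Σ |<v, e_j>|^2 = 13.
Compute ||v||^2 = v·v = 13.
Deficit = 13 − 13 = 0 ≥ 0, confirming Bessel's inequality. (The deficit equals ||v − Σ <v,e_j> e_j||^2, the squared distance from v to span{e_j}.)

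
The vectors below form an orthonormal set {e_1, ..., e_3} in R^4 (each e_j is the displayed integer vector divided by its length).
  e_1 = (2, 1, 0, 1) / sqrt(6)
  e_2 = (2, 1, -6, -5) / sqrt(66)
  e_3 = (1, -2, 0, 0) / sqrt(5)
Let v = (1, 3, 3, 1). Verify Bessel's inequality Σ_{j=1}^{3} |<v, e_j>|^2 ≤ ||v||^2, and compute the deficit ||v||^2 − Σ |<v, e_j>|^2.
Σ |<v, e_j>|^2 = 175/11; ||v||^2 = 20; deficit = 45/11

Write each e_j = u_j / sqrt(<u_j, u_j>) where u_j is the displayed integer vector. Then <v, e_j> = <v, u_j> / sqrt(<u_j, u_j>), so |<v, e_j>|^2 = <v, u_j>^2 / <u_j, u_j>.
Coefficients: <v, e_1> = 6/sqrt(6), <v, e_2> = -18/sqrt(66), <v, e_3> = -5/sqrt(5).
Square and sum: Σ |<v, e_j>|^2 = 175/11.
Compute ||v||^2 = v·v = 20.
Deficit = 20 − 175/11 = 45/11 ≥ 0, confirming Bessel's inequality. (The deficit equals ||v − Σ <v,e_j> e_j||^2, the squared distance from v to span{e_j}.)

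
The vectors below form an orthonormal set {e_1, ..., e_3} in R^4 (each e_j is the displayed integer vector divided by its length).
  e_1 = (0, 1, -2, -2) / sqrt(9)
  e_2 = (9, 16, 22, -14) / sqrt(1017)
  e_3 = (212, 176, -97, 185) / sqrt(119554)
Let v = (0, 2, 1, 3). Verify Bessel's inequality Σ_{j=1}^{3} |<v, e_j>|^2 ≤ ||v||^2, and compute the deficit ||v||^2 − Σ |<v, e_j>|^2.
Σ |<v, e_j>|^2 = 5094/529; ||v||^2 = 14; deficit = 2312/529

Write each e_j = u_j / sqrt(<u_j, u_j>) where u_j is the displayed integer vector. Then <v, e_j> = <v, u_j> / sqrt(<u_j, u_j>), so |<v, e_j>|^2 = <v, u_j>^2 / <u_j, u_j>.
Coefficients: <v, e_1> = -6/sqrt(9), <v, e_2> = 12/sqrt(1017), <v, e_3> = 810/sqrt(119554).
Square and sum: Σ |<v, e_j>|^2 = 5094/529.
Compute ||v||^2 = v·v = 14.
Deficit = 14 − 5094/529 = 2312/529 ≥ 0, confirming Bessel's inequality. (The deficit equals ||v − Σ <v,e_j> e_j||^2, the squared distance from v to span{e_j}.)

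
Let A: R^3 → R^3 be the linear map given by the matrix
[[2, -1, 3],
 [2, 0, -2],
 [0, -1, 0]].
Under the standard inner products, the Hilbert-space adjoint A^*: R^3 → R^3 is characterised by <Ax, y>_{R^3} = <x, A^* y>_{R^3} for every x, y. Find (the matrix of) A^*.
A^* = A^T =
[[2, 2, 0],
 [-1, 0, -1],
 [3, -2, 0]]

For real matrices with standard dot products, the defining identity <Ax, y> = <x, A^* y> gives (Ax)^T y = x^T (A^*) y, i.e. x^T A^T y = x^T (A^*) y. Since this holds for all x, y, we must have A^* = A^T. Therefore
A^* =
[[2, 2, 0],
 [-1, 0, -1],
 [3, -2, 0]].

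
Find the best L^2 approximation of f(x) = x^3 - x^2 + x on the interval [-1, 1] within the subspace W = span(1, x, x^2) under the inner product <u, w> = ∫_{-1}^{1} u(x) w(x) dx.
g(x) = -x^2 + 8*x/5

The best approximation g ∈ W is the orthogonal projection of f onto W. Writing g = a_0 + a_1 x + a_2 x^2, the coefficients solve the normal equations G · a = b where
  G_{ij} = <φ_i, φ_j> and b_i = <f, φ_i>, with φ_0 = 1, φ_1 = x, φ_2 = x^2.
G =
  [2, 0, 2/3]
  [0, 2/3, 0]
  [2/3, 0, 2/5],
b = (-2/3, 16/15, -2/5).
Solving gives a_0 = 0, a_1 = 8/5, a_2 = -1, so
  g(x) = -x^2 + 8*x/5.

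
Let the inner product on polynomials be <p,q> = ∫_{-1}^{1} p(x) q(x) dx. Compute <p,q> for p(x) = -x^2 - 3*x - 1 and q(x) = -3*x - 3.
<p,q> = 14

Expand the product: p(x)·q(x) = 3*x^3 + 12*x^2 + 12*x + 3.
∫_{-1}^{1} of each monomial x^k gives [2/(k+1) if k even, 0 if k odd]. Integrating term-by-term (or equivalently evaluating the antiderivative F(x) = 3*x^4/4 + 4*x^3 + 6*x^2 + 3*x at the endpoints):
  F(1) − F(−1) = 55/4 − (-1/4) = 14.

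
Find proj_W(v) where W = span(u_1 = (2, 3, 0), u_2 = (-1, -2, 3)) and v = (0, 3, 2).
proj_W(v) = (90/59, 117/59, 108/59)

Set up U = [u_1 | ... | u_2] ∈ R^(3×2). The projector onto W = col(U) is P = U (U^T U)^(-1) U^T.
Compute U^T U =
  [13, -8]
  [-8, 14],
and U^T v = (9, 0).
Solve U^T U · c = U^T v for the coefficients: c = (63/59, 36/59). The projection is proj_W(v) = U c.
Check: (v - proj_W(v)) · u_1 = 0  (should be 0).
Check: (v - proj_W(v)) · u_2 = 0  (should be 0).
Result: proj_W(v) = (90/59, 117/59, 108/59).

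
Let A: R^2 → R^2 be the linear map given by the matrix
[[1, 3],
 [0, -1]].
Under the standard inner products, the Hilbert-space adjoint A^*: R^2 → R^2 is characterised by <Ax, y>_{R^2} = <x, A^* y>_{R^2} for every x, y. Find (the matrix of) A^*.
A^* = A^T =
[[1, 0],
 [3, -1]]

For real matrices with standard dot products, the defining identity <Ax, y> = <x, A^* y> gives (Ax)^T y = x^T (A^*) y, i.e. x^T A^T y = x^T (A^*) y. Since this holds for all x, y, we must have A^* = A^T. Therefore
A^* =
[[1, 0],
 [3, -1]].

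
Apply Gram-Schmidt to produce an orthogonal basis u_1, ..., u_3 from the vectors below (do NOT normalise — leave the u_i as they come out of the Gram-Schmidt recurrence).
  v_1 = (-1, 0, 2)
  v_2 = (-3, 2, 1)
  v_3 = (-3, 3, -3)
Orthogonal basis:
  u_1 = (-1, 0, 2)
  u_2 = (-2, 2, -1)
  u_3 = (-4/15, -1/3, -2/15)

Apply the Gram-Schmidt recurrence
  u_1 = v_1
  u_i = v_i − Σ_{j<i} ((v_i · u_j) / (u_j · u_j)) · u_j.

Step by step this gives:
  u_1 = (-1, 0, 2)
  u_2 = (-2, 2, -1)
  u_3 = (-4/15, -1/3, -2/15)

Orthogonality check:
  u_2 · u_1 = 0 (should be 0)
  u_3 · u_1 = 0 (should be 0)
  u_3 · u_2 = 0 (should be 0)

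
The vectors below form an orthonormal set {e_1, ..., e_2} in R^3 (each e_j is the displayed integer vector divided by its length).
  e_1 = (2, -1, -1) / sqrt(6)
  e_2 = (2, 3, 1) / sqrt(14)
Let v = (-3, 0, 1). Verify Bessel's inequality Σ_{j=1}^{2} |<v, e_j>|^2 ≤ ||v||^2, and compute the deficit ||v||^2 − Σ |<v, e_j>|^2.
Σ |<v, e_j>|^2 = 209/21; ||v||^2 = 10; deficit = 1/21

Write each e_j = u_j / sqrt(<u_j, u_j>) where u_j is the displayed integer vector. Then <v, e_j> = <v, u_j> / sqrt(<u_j, u_j>), so |<v, e_j>|^2 = <v, u_j>^2 / <u_j, u_j>.
Coefficients: <v, e_1> = -7/sqrt(6), <v, e_2> = -5/sqrt(14).
Square and sum: Σ |<v, e_j>|^2 = 209/21.
Compute ||v||^2 = v·v = 10.
Deficit = 10 − 209/21 = 1/21 ≥ 0, confirming Bessel's inequality. (The deficit equals ||v − Σ <v,e_j> e_j||^2, the squared distance from v to span{e_j}.)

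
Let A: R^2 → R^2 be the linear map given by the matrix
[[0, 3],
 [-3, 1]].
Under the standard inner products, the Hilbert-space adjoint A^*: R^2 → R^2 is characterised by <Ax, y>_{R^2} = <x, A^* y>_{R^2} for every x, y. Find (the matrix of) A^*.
A^* = A^T =
[[0, -3],
 [3, 1]]

For real matrices with standard dot products, the defining identity <Ax, y> = <x, A^* y> gives (Ax)^T y = x^T (A^*) y, i.e. x^T A^T y = x^T (A^*) y. Since this holds for all x, y, we must have A^* = A^T. Therefore
A^* =
[[0, -3],
 [3, 1]].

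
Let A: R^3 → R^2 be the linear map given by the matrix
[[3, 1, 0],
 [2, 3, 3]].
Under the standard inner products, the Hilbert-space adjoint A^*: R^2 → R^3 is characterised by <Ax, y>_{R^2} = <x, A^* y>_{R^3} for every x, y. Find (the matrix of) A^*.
A^* = A^T =
[[3, 2],
 [1, 3],
 [0, 3]]

For real matrices with standard dot products, the defining identity <Ax, y> = <x, A^* y> gives (Ax)^T y = x^T (A^*) y, i.e. x^T A^T y = x^T (A^*) y. Since this holds for all x, y, we must have A^* = A^T. Therefore
A^* =
[[3, 2],
 [1, 3],
 [0, 3]].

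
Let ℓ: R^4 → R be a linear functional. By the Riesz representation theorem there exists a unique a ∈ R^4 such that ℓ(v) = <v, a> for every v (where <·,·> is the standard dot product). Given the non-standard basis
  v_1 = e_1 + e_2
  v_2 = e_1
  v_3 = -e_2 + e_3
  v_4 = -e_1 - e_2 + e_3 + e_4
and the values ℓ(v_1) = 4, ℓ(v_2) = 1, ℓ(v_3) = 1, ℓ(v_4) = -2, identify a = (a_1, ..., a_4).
a = (1, 3, 4, -2)

Write a = (a_1, ..., a_4) in the standard basis. For each basis vector v_i, ℓ(v_i) = <v_i, a> is a linear equation in the a_j's. Collect the n equations into a matrix system V a = ℓ, where row i of V is v_i (expressed in the standard basis). Since V is invertible (lower-triangular with 1s on the diagonal, up to permutation), solve by back-substitution:
  V =
[[1, 1, 0, 0],
 [1, 0, 0, 0],
 [0, -1, 1, 0],
 [-1, -1, 1, 1]]
  V a = (4, 1, 1, -2)
Solving gives a = (1, 3, 4, -2).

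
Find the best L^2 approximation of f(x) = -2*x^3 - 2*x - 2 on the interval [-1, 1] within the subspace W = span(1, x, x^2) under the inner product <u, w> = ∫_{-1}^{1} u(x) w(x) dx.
g(x) = -16*x/5 - 2

The best approximation g ∈ W is the orthogonal projection of f onto W. Writing g = a_0 + a_1 x + a_2 x^2, the coefficients solve the normal equations G · a = b where
  G_{ij} = <φ_i, φ_j> and b_i = <f, φ_i>, with φ_0 = 1, φ_1 = x, φ_2 = x^2.
G =
  [2, 0, 2/3]
  [0, 2/3, 0]
  [2/3, 0, 2/5],
b = (-4, -32/15, -4/3).
Solving gives a_0 = -2, a_1 = -16/5, a_2 = 0, so
  g(x) = -16*x/5 - 2.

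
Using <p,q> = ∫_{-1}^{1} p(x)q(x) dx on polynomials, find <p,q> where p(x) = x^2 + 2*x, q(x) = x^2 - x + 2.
<p,q> = 2/5

Expand the product: p(x)·q(x) = x^4 + x^3 + 4*x.
∫_{-1}^{1} of each monomial x^k gives [2/(k+1) if k even, 0 if k odd]. Integrating term-by-term (or equivalently evaluating the antiderivative F(x) = x^5/5 + x^4/4 + 2*x^2 at the endpoints):
  F(1) − F(−1) = 49/20 − (41/20) = 2/5.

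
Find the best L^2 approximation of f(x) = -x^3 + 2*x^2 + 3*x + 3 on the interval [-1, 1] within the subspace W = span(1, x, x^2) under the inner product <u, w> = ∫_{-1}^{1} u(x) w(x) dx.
g(x) = 2*x^2 + 12*x/5 + 3

The best approximation g ∈ W is the orthogonal projection of f onto W. Writing g = a_0 + a_1 x + a_2 x^2, the coefficients solve the normal equations G · a = b where
  G_{ij} = <φ_i, φ_j> and b_i = <f, φ_i>, with φ_0 = 1, φ_1 = x, φ_2 = x^2.
G =
  [2, 0, 2/3]
  [0, 2/3, 0]
  [2/3, 0, 2/5],
b = (22/3, 8/5, 14/5).
Solving gives a_0 = 3, a_1 = 12/5, a_2 = 2, so
  g(x) = 2*x^2 + 12*x/5 + 3.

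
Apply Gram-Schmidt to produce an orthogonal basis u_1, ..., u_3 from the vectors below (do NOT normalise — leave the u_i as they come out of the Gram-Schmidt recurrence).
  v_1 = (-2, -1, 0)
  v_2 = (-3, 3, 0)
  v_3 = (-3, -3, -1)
Orthogonal basis:
  u_1 = (-2, -1, 0)
  u_2 = (-9/5, 18/5, 0)
  u_3 = (0, 0, -1)

Apply the Gram-Schmidt recurrence
  u_1 = v_1
  u_i = v_i − Σ_{j<i} ((v_i · u_j) / (u_j · u_j)) · u_j.

Step by step this gives:
  u_1 = (-2, -1, 0)
  u_2 = (-9/5, 18/5, 0)
  u_3 = (0, 0, -1)

Orthogonality check:
  u_2 · u_1 = 0 (should be 0)
  u_3 · u_1 = 0 (should be 0)
  u_3 · u_2 = 0 (should be 0)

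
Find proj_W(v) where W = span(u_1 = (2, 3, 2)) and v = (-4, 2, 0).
proj_W(v) = (-4/17, -6/17, -4/17)

Set up U = [u_1 | ... | u_1] ∈ R^(3×1). The projector onto W = col(U) is P = U (U^T U)^(-1) U^T.
Compute U^T U =
  [17],
and U^T v = (-2).
Solve U^T U · c = U^T v for the coefficients: c = (-2/17). The projection is proj_W(v) = U c.
Check: (v - proj_W(v)) · u_1 = 0  (should be 0).
Result: proj_W(v) = (-4/17, -6/17, -4/17).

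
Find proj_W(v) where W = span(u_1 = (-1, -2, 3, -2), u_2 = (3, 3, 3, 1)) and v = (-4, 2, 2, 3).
proj_W(v) = (39/125, 3/10, 9/25, 21/250)

Set up U = [u_1 | ... | u_2] ∈ R^(4×2). The projector onto W = col(U) is P = U (U^T U)^(-1) U^T.
Compute U^T U =
  [18, -2]
  [-2, 28],
and U^T v = (0, 3).
Solve U^T U · c = U^T v for the coefficients: c = (3/250, 27/250). The projection is proj_W(v) = U c.
Check: (v - proj_W(v)) · u_1 = 0  (should be 0).
Check: (v - proj_W(v)) · u_2 = 0  (should be 0).
Result: proj_W(v) = (39/125, 3/10, 9/25, 21/250).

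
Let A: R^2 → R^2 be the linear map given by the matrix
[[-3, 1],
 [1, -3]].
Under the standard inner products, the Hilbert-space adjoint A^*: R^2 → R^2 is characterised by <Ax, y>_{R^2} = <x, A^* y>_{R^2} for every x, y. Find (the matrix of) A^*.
A^* = A^T =
[[-3, 1],
 [1, -3]]

For real matrices with standard dot products, the defining identity <Ax, y> = <x, A^* y> gives (Ax)^T y = x^T (A^*) y, i.e. x^T A^T y = x^T (A^*) y. Since this holds for all x, y, we must have A^* = A^T. Therefore
A^* =
[[-3, 1],
 [1, -3]].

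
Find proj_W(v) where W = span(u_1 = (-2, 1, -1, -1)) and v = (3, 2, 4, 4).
proj_W(v) = (24/7, -12/7, 12/7, 12/7)

Set up U = [u_1 | ... | u_1] ∈ R^(4×1). The projector onto W = col(U) is P = U (U^T U)^(-1) U^T.
Compute U^T U =
  [7],
and U^T v = (-12).
Solve U^T U · c = U^T v for the coefficients: c = (-12/7). The projection is proj_W(v) = U c.
Check: (v - proj_W(v)) · u_1 = 0  (should be 0).
Result: proj_W(v) = (24/7, -12/7, 12/7, 12/7).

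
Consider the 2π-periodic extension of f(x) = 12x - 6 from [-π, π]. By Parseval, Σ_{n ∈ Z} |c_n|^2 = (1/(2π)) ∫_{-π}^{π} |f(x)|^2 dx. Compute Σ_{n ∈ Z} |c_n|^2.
Σ |c_n|^2 = 48π^2 + 36

Expand and integrate term by term over [-π, π]:
  ∫ (12x)^2 dx = 144·(2π^3/3); ∫ 2·12·(-6)·x dx = 0 (odd integrand); ∫ (-6)^2 dx = 36·2π.
So (1/(2π)) ∫_{-π}^{π} (12x - 6)^2 dx = 144π^2/3 + 36 = 48π^2 + 36.
Parseval ⇒ Σ |c_n|^2 = 48π^2 + 36.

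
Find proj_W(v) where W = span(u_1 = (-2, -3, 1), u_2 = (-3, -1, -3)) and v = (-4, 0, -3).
proj_W(v) = (-73/23, -171/230, -823/230)

Set up U = [u_1 | ... | u_2] ∈ R^(3×2). The projector onto W = col(U) is P = U (U^T U)^(-1) U^T.
Compute U^T U =
  [14, 6]
  [6, 19],
and U^T v = (5, 21).
Solve U^T U · c = U^T v for the coefficients: c = (-31/230, 132/115). The projection is proj_W(v) = U c.
Check: (v - proj_W(v)) · u_1 = 0  (should be 0).
Check: (v - proj_W(v)) · u_2 = 0  (should be 0).
Result: proj_W(v) = (-73/23, -171/230, -823/230).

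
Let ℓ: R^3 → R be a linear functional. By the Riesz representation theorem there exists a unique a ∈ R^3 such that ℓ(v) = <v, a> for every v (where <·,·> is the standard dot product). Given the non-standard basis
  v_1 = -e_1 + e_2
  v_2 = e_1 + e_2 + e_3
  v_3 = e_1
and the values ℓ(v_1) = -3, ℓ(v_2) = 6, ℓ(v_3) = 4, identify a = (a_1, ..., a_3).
a = (4, 1, 1)

Write a = (a_1, ..., a_3) in the standard basis. For each basis vector v_i, ℓ(v_i) = <v_i, a> is a linear equation in the a_j's. Collect the n equations into a matrix system V a = ℓ, where row i of V is v_i (expressed in the standard basis). Since V is invertible (lower-triangular with 1s on the diagonal, up to permutation), solve by back-substitution:
  V =
[[-1, 1, 0],
 [1, 1, 1],
 [1, 0, 0]]
  V a = (-3, 6, 4)
Solving gives a = (4, 1, 1).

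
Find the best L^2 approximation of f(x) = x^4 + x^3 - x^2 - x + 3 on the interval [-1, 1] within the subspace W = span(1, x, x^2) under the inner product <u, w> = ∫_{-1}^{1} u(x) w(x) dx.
g(x) = -x^2/7 - 2*x/5 + 102/35

The best approximation g ∈ W is the orthogonal projection of f onto W. Writing g = a_0 + a_1 x + a_2 x^2, the coefficients solve the normal equations G · a = b where
  G_{ij} = <φ_i, φ_j> and b_i = <f, φ_i>, with φ_0 = 1, φ_1 = x, φ_2 = x^2.
G =
  [2, 0, 2/3]
  [0, 2/3, 0]
  [2/3, 0, 2/5],
b = (86/15, -4/15, 66/35).
Solving gives a_0 = 102/35, a_1 = -2/5, a_2 = -1/7, so
  g(x) = -x^2/7 - 2*x/5 + 102/35.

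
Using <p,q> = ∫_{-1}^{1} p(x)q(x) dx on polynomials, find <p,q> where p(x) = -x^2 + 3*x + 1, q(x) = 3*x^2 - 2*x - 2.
<p,q> = -88/15

Expand the product: p(x)·q(x) = -3*x^4 + 11*x^3 - x^2 - 8*x - 2.
∫_{-1}^{1} of each monomial x^k gives [2/(k+1) if k even, 0 if k odd]. Integrating term-by-term (or equivalently evaluating the antiderivative F(x) = -3*x^5/5 + 11*x^4/4 - x^3/3 - 4*x^2 - 2*x at the endpoints):
  F(1) − F(−1) = -251/60 − (101/60) = -88/15.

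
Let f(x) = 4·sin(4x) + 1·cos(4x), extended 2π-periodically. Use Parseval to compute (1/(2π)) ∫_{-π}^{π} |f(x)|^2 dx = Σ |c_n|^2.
Σ |c_n|^2 = 17/2

Expand |f|^2 and use orthogonality of {sin(nx), cos(mx)} on [-π, π]:
  ∫_{-π}^{π} sin(nx)^2 dx = π, ∫ cos(mx)^2 dx = π, and cross terms integrate to 0.
So ∫_{-π}^{π} f(x)^2 dx = 4^2 · π + 1^2 · π = (16 + 1)π.
Divide by 2π: (16 + 1)/2 = 17/2.
By Parseval, this equals Σ |c_n|^2.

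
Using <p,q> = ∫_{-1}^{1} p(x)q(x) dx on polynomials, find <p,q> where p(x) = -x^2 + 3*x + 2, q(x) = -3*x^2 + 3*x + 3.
<p,q> = 66/5

Expand the product: p(x)·q(x) = 3*x^4 - 12*x^3 + 15*x + 6.
∫_{-1}^{1} of each monomial x^k gives [2/(k+1) if k even, 0 if k odd]. Integrating term-by-term (or equivalently evaluating the antiderivative F(x) = 3*x^5/5 - 3*x^4 + 15*x^2/2 + 6*x at the endpoints):
  F(1) − F(−1) = 111/10 − (-21/10) = 66/5.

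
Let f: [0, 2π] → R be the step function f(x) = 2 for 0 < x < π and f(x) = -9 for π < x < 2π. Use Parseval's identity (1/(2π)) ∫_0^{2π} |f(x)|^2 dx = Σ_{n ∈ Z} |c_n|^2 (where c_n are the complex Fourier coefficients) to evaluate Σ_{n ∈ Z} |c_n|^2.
Σ |c_n|^2 = 85/2

Parseval equates the L^2 energy of f (normalised by 1/(2π)) with the ℓ^2 sum of its Fourier coefficients: (1/(2π)) ∫_0^{2π} |f|^2 = Σ |c_n|^2.
Compute the left side: (1/(2π)) [∫_0^π 2^2 dx + ∫_π^{2π} (-9)^2 dx] = (1/(2π)) · (4π + 81π) = (4 + 81)/2 = 85/2.
So Σ_{n ∈ Z} |c_n|^2 = 85/2.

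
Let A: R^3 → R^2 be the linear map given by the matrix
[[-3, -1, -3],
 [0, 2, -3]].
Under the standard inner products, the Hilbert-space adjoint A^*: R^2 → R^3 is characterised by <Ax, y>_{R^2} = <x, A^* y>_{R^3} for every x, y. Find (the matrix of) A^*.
A^* = A^T =
[[-3, 0],
 [-1, 2],
 [-3, -3]]

For real matrices with standard dot products, the defining identity <Ax, y> = <x, A^* y> gives (Ax)^T y = x^T (A^*) y, i.e. x^T A^T y = x^T (A^*) y. Since this holds for all x, y, we must have A^* = A^T. Therefore
A^* =
[[-3, 0],
 [-1, 2],
 [-3, -3]].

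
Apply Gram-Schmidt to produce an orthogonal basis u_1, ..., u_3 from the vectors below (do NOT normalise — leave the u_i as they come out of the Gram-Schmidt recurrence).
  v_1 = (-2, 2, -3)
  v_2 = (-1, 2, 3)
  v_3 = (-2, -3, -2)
Orthogonal basis:
  u_1 = (-2, 2, -3)
  u_2 = (-23/17, 40/17, 42/17)
  u_3 = (-564/229, -423/229, 94/229)

Apply the Gram-Schmidt recurrence
  u_1 = v_1
  u_i = v_i − Σ_{j<i} ((v_i · u_j) / (u_j · u_j)) · u_j.

Step by step this gives:
  u_1 = (-2, 2, -3)
  u_2 = (-23/17, 40/17, 42/17)
  u_3 = (-564/229, -423/229, 94/229)

Orthogonality check:
  u_2 · u_1 = 0 (should be 0)
  u_3 · u_1 = 0 (should be 0)
  u_3 · u_2 = 0 (should be 0)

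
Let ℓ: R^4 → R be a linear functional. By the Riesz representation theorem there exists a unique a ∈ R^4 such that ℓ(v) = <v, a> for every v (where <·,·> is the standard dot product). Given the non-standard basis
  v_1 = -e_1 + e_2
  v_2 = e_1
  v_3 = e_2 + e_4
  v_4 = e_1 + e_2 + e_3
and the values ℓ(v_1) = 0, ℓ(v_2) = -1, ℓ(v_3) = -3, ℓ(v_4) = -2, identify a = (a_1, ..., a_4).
a = (-1, -1, 0, -2)

Write a = (a_1, ..., a_4) in the standard basis. For each basis vector v_i, ℓ(v_i) = <v_i, a> is a linear equation in the a_j's. Collect the n equations into a matrix system V a = ℓ, where row i of V is v_i (expressed in the standard basis). Since V is invertible (lower-triangular with 1s on the diagonal, up to permutation), solve by back-substitution:
  V =
[[-1, 1, 0, 0],
 [1, 0, 0, 0],
 [0, 1, 0, 1],
 [1, 1, 1, 0]]
  V a = (0, -1, -3, -2)
Solving gives a = (-1, -1, 0, -2).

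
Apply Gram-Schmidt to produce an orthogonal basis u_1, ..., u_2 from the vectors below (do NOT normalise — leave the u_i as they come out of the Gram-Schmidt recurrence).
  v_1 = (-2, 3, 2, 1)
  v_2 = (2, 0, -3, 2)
Orthogonal basis:
  u_1 = (-2, 3, 2, 1)
  u_2 = (10/9, 4/3, -19/9, 22/9)

Apply the Gram-Schmidt recurrence
  u_1 = v_1
  u_i = v_i − Σ_{j<i} ((v_i · u_j) / (u_j · u_j)) · u_j.

Step by step this gives:
  u_1 = (-2, 3, 2, 1)
  u_2 = (10/9, 4/3, -19/9, 22/9)

Orthogonality check:
  u_2 · u_1 = 0 (should be 0)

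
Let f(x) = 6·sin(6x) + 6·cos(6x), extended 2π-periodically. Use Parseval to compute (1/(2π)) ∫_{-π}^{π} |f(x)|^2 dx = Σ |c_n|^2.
Σ |c_n|^2 = 36

Expand |f|^2 and use orthogonality of {sin(nx), cos(mx)} on [-π, π]:
  ∫_{-π}^{π} sin(nx)^2 dx = π, ∫ cos(mx)^2 dx = π, and cross terms integrate to 0.
So ∫_{-π}^{π} f(x)^2 dx = 6^2 · π + 6^2 · π = (36 + 36)π.
Divide by 2π: (36 + 36)/2 = 36.
By Parseval, this equals Σ |c_n|^2.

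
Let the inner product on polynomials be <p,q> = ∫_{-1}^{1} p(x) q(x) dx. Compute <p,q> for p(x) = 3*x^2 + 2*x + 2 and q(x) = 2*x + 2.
<p,q> = 44/3

Expand the product: p(x)·q(x) = 6*x^3 + 10*x^2 + 8*x + 4.
∫_{-1}^{1} of each monomial x^k gives [2/(k+1) if k even, 0 if k odd]. Integrating term-by-term (or equivalently evaluating the antiderivative F(x) = 3*x^4/2 + 10*x^3/3 + 4*x^2 + 4*x at the endpoints):
  F(1) − F(−1) = 77/6 − (-11/6) = 44/3.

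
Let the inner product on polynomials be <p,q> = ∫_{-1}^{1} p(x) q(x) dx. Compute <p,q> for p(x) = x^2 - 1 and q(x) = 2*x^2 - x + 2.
<p,q> = -16/5

Expand the product: p(x)·q(x) = 2*x^4 - x^3 + x - 2.
∫_{-1}^{1} of each monomial x^k gives [2/(k+1) if k even, 0 if k odd]. Integrating term-by-term (or equivalently evaluating the antiderivative F(x) = 2*x^5/5 - x^4/4 + x^2/2 - 2*x at the endpoints):
  F(1) − F(−1) = -27/20 − (37/20) = -16/5.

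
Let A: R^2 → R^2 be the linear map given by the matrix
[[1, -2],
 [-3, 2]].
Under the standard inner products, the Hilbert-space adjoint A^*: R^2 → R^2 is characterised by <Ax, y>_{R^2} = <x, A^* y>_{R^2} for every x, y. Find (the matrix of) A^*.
A^* = A^T =
[[1, -3],
 [-2, 2]]

For real matrices with standard dot products, the defining identity <Ax, y> = <x, A^* y> gives (Ax)^T y = x^T (A^*) y, i.e. x^T A^T y = x^T (A^*) y. Since this holds for all x, y, we must have A^* = A^T. Therefore
A^* =
[[1, -3],
 [-2, 2]].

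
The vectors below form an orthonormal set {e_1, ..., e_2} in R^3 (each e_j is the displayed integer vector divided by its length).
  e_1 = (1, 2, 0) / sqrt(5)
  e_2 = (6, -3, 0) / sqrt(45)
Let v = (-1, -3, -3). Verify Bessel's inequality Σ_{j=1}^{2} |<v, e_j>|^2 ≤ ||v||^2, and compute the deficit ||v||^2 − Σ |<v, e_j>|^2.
Σ |<v, e_j>|^2 = 10; ||v||^2 = 19; deficit = 9

Write each e_j = u_j / sqrt(<u_j, u_j>) where u_j is the displayed integer vector. Then <v, e_j> = <v, u_j> / sqrt(<u_j, u_j>), so |<v, e_j>|^2 = <v, u_j>^2 / <u_j, u_j>.
Coefficients: <v, e_1> = -7/sqrt(5), <v, e_2> = 3/sqrt(45).
Square and sum: Σ |<v, e_j>|^2 = 10.
Compute ||v||^2 = v·v = 19.
Deficit = 19 − 10 = 9 ≥ 0, confirming Bessel's inequality. (The deficit equals ||v − Σ <v,e_j> e_j||^2, the squared distance from v to span{e_j}.)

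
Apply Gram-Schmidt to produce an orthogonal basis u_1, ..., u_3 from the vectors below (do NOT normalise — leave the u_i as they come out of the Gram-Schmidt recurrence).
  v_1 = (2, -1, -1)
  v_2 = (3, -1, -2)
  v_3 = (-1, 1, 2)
Orthogonal basis:
  u_1 = (2, -1, -1)
  u_2 = (0, 1/2, -1/2)
  u_3 = (2/3, 2/3, 2/3)

Apply the Gram-Schmidt recurrence
  u_1 = v_1
  u_i = v_i − Σ_{j<i} ((v_i · u_j) / (u_j · u_j)) · u_j.

Step by step this gives:
  u_1 = (2, -1, -1)
  u_2 = (0, 1/2, -1/2)
  u_3 = (2/3, 2/3, 2/3)

Orthogonality check:
  u_2 · u_1 = 0 (should be 0)
  u_3 · u_1 = 0 (should be 0)
  u_3 · u_2 = 0 (should be 0)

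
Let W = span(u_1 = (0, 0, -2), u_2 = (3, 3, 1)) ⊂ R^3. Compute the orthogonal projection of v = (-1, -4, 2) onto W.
proj_W(v) = (-5/2, -5/2, 2)

Set up U = [u_1 | ... | u_2] ∈ R^(3×2). The projector onto W = col(U) is P = U (U^T U)^(-1) U^T.
Compute U^T U =
  [4, -2]
  [-2, 19],
and U^T v = (-4, -13).
Solve U^T U · c = U^T v for the coefficients: c = (-17/12, -5/6). The projection is proj_W(v) = U c.
Check: (v - proj_W(v)) · u_1 = 0  (should be 0).
Check: (v - proj_W(v)) · u_2 = 0  (should be 0).
Result: proj_W(v) = (-5/2, -5/2, 2).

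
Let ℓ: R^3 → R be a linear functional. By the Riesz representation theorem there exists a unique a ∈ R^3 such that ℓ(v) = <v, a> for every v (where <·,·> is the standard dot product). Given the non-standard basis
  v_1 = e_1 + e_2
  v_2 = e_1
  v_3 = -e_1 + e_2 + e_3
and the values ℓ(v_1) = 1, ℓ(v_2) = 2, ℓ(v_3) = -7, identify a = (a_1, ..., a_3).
a = (2, -1, -4)

Write a = (a_1, ..., a_3) in the standard basis. For each basis vector v_i, ℓ(v_i) = <v_i, a> is a linear equation in the a_j's. Collect the n equations into a matrix system V a = ℓ, where row i of V is v_i (expressed in the standard basis). Since V is invertible (lower-triangular with 1s on the diagonal, up to permutation), solve by back-substitution:
  V =
[[1, 1, 0],
 [1, 0, 0],
 [-1, 1, 1]]
  V a = (1, 2, -7)
Solving gives a = (2, -1, -4).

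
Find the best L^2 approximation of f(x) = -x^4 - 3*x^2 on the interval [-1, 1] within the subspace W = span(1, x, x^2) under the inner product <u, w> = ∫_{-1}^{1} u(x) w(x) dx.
g(x) = 3/35 - 27*x^2/7

The best approximation g ∈ W is the orthogonal projection of f onto W. Writing g = a_0 + a_1 x + a_2 x^2, the coefficients solve the normal equations G · a = b where
  G_{ij} = <φ_i, φ_j> and b_i = <f, φ_i>, with φ_0 = 1, φ_1 = x, φ_2 = x^2.
G =
  [2, 0, 2/3]
  [0, 2/3, 0]
  [2/3, 0, 2/5],
b = (-12/5, 0, -52/35).
Solving gives a_0 = 3/35, a_1 = 0, a_2 = -27/7, so
  g(x) = 3/35 - 27*x^2/7.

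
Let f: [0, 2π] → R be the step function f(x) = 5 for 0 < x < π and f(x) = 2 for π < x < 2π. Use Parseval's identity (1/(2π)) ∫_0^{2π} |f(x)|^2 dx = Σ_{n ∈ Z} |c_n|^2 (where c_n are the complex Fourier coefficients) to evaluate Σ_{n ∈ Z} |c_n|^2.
Σ |c_n|^2 = 29/2

Parseval equates the L^2 energy of f (normalised by 1/(2π)) with the ℓ^2 sum of its Fourier coefficients: (1/(2π)) ∫_0^{2π} |f|^2 = Σ |c_n|^2.
Compute the left side: (1/(2π)) [∫_0^π 5^2 dx + ∫_π^{2π} 2^2 dx] = (1/(2π)) · (25π + 4π) = (25 + 4)/2 = 29/2.
So Σ_{n ∈ Z} |c_n|^2 = 29/2.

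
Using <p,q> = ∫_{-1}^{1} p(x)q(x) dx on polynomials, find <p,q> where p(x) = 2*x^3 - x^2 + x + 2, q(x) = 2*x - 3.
<p,q> = -106/15

Expand the product: p(x)·q(x) = 4*x^4 - 8*x^3 + 5*x^2 + x - 6.
∫_{-1}^{1} of each monomial x^k gives [2/(k+1) if k even, 0 if k odd]. Integrating term-by-term (or equivalently evaluating the antiderivative F(x) = 4*x^5/5 - 2*x^4 + 5*x^3/3 + x^2/2 - 6*x at the endpoints):
  F(1) − F(−1) = -151/30 − (61/30) = -106/15.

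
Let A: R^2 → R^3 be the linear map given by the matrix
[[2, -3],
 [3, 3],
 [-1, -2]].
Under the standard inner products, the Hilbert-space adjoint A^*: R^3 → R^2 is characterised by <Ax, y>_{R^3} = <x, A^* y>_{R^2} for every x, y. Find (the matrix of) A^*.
A^* = A^T =
[[2, 3, -1],
 [-3, 3, -2]]

For real matrices with standard dot products, the defining identity <Ax, y> = <x, A^* y> gives (Ax)^T y = x^T (A^*) y, i.e. x^T A^T y = x^T (A^*) y. Since this holds for all x, y, we must have A^* = A^T. Therefore
A^* =
[[2, 3, -1],
 [-3, 3, -2]].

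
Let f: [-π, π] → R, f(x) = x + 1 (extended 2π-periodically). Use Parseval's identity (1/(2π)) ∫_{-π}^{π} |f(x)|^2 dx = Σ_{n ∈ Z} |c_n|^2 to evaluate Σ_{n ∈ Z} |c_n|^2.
Σ |c_n|^2 = π^2/3 + 1

Expand and integrate term by term over [-π, π]:
  ∫ (x)^2 dx = 1·(2π^3/3); ∫ 2·1·(1)·x dx = 0 (odd integrand); ∫ 1^2 dx = 1·2π.
So (1/(2π)) ∫_{-π}^{π} (x + 1)^2 dx = 1π^2/3 + 1 = π^2/3 + 1.
Parseval ⇒ Σ |c_n|^2 = π^2/3 + 1.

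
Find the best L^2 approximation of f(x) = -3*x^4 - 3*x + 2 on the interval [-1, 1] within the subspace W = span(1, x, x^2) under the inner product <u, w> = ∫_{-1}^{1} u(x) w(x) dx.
g(x) = -18*x^2/7 - 3*x + 79/35

The best approximation g ∈ W is the orthogonal projection of f onto W. Writing g = a_0 + a_1 x + a_2 x^2, the coefficients solve the normal equations G · a = b where
  G_{ij} = <φ_i, φ_j> and b_i = <f, φ_i>, with φ_0 = 1, φ_1 = x, φ_2 = x^2.
G =
  [2, 0, 2/3]
  [0, 2/3, 0]
  [2/3, 0, 2/5],
b = (14/5, -2, 10/21).
Solving gives a_0 = 79/35, a_1 = -3, a_2 = -18/7, so
  g(x) = -18*x^2/7 - 3*x + 79/35.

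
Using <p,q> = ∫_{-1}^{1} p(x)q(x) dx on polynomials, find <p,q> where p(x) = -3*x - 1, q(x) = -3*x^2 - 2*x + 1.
<p,q> = 4

Expand the product: p(x)·q(x) = 9*x^3 + 9*x^2 - x - 1.
∫_{-1}^{1} of each monomial x^k gives [2/(k+1) if k even, 0 if k odd]. Integrating term-by-term (or equivalently evaluating the antiderivative F(x) = 9*x^4/4 + 3*x^3 - x^2/2 - x at the endpoints):
  F(1) − F(−1) = 15/4 − (-1/4) = 4.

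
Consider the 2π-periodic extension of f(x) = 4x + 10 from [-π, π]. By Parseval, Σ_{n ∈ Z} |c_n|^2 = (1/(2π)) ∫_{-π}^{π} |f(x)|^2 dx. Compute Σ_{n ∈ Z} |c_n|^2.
Σ |c_n|^2 = 16π^2/3 + 100

Expand and integrate term by term over [-π, π]:
  ∫ (4x)^2 dx = 16·(2π^3/3); ∫ 2·4·(10)·x dx = 0 (odd integrand); ∫ 10^2 dx = 100·2π.
So (1/(2π)) ∫_{-π}^{π} (4x + 10)^2 dx = 16π^2/3 + 100 = 16π^2/3 + 100.
Parseval ⇒ Σ |c_n|^2 = 16π^2/3 + 100.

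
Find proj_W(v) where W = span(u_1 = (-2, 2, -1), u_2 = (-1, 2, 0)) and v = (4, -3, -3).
proj_W(v) = (14/9, -38/9, -5/9)

Set up U = [u_1 | ... | u_2] ∈ R^(3×2). The projector onto W = col(U) is P = U (U^T U)^(-1) U^T.
Compute U^T U =
  [9, 6]
  [6, 5],
and U^T v = (-11, -10).
Solve U^T U · c = U^T v for the coefficients: c = (5/9, -8/3). The projection is proj_W(v) = U c.
Check: (v - proj_W(v)) · u_1 = 0  (should be 0).
Check: (v - proj_W(v)) · u_2 = 0  (should be 0).
Result: proj_W(v) = (14/9, -38/9, -5/9).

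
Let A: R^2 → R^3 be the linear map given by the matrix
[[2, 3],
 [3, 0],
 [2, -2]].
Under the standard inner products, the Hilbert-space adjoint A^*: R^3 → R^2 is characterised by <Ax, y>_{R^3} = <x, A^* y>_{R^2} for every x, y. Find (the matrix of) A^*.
A^* = A^T =
[[2, 3, 2],
 [3, 0, -2]]

For real matrices with standard dot products, the defining identity <Ax, y> = <x, A^* y> gives (Ax)^T y = x^T (A^*) y, i.e. x^T A^T y = x^T (A^*) y. Since this holds for all x, y, we must have A^* = A^T. Therefore
A^* =
[[2, 3, 2],
 [3, 0, -2]].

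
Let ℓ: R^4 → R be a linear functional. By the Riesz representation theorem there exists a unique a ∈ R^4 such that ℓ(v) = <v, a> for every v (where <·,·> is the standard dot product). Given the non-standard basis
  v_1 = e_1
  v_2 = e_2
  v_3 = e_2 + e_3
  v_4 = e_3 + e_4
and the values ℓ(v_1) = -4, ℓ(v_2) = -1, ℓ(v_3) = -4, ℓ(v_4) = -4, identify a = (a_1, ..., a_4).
a = (-4, -1, -3, -1)

Write a = (a_1, ..., a_4) in the standard basis. For each basis vector v_i, ℓ(v_i) = <v_i, a> is a linear equation in the a_j's. Collect the n equations into a matrix system V a = ℓ, where row i of V is v_i (expressed in the standard basis). Since V is invertible (lower-triangular with 1s on the diagonal, up to permutation), solve by back-substitution:
  V =
[[1, 0, 0, 0],
 [0, 1, 0, 0],
 [0, 1, 1, 0],
 [0, 0, 1, 1]]
  V a = (-4, -1, -4, -4)
Solving gives a = (-4, -1, -3, -1).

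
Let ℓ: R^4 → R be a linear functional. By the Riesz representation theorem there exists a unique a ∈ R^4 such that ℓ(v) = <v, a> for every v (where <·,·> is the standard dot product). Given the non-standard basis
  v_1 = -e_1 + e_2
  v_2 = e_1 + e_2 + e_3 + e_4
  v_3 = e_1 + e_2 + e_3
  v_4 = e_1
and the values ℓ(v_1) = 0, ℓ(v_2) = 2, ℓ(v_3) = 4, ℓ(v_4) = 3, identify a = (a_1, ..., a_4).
a = (3, 3, -2, -2)

Write a = (a_1, ..., a_4) in the standard basis. For each basis vector v_i, ℓ(v_i) = <v_i, a> is a linear equation in the a_j's. Collect the n equations into a matrix system V a = ℓ, where row i of V is v_i (expressed in the standard basis). Since V is invertible (lower-triangular with 1s on the diagonal, up to permutation), solve by back-substitution:
  V =
[[-1, 1, 0, 0],
 [1, 1, 1, 1],
 [1, 1, 1, 0],
 [1, 0, 0, 0]]
  V a = (0, 2, 4, 3)
Solving gives a = (3, 3, -2, -2).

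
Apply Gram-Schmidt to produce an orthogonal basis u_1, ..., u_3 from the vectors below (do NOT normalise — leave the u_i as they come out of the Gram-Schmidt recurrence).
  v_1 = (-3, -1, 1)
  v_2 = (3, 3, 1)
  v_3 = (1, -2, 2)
Orthogonal basis:
  u_1 = (-3, -1, 1)
  u_2 = (0, 2, 2)
  u_3 = (14/11, -21/11, 21/11)

Apply the Gram-Schmidt recurrence
  u_1 = v_1
  u_i = v_i − Σ_{j<i} ((v_i · u_j) / (u_j · u_j)) · u_j.

Step by step this gives:
  u_1 = (-3, -1, 1)
  u_2 = (0, 2, 2)
  u_3 = (14/11, -21/11, 21/11)

Orthogonality check:
  u_2 · u_1 = 0 (should be 0)
  u_3 · u_1 = 0 (should be 0)
  u_3 · u_2 = 0 (should be 0)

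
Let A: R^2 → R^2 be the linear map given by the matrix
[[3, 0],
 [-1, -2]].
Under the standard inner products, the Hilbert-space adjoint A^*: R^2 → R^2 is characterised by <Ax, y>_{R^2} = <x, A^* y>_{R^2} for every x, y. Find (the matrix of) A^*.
A^* = A^T =
[[3, -1],
 [0, -2]]

For real matrices with standard dot products, the defining identity <Ax, y> = <x, A^* y> gives (Ax)^T y = x^T (A^*) y, i.e. x^T A^T y = x^T (A^*) y. Since this holds for all x, y, we must have A^* = A^T. Therefore
A^* =
[[3, -1],
 [0, -2]].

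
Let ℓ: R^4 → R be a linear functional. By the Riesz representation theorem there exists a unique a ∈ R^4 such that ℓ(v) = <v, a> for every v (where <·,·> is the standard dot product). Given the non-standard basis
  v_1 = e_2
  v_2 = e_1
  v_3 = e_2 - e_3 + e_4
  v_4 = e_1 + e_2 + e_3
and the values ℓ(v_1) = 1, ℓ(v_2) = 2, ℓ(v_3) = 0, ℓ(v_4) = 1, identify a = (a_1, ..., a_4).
a = (2, 1, -2, -3)

Write a = (a_1, ..., a_4) in the standard basis. For each basis vector v_i, ℓ(v_i) = <v_i, a> is a linear equation in the a_j's. Collect the n equations into a matrix system V a = ℓ, where row i of V is v_i (expressed in the standard basis). Since V is invertible (lower-triangular with 1s on the diagonal, up to permutation), solve by back-substitution:
  V =
[[0, 1, 0, 0],
 [1, 0, 0, 0],
 [0, 1, -1, 1],
 [1, 1, 1, 0]]
  V a = (1, 2, 0, 1)
Solving gives a = (2, 1, -2, -3).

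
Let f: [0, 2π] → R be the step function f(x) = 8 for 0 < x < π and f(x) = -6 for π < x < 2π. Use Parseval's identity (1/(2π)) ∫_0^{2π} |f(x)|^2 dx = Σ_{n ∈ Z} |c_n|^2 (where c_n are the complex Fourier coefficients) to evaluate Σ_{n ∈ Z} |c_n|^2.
Σ |c_n|^2 = 50

Parseval equates the L^2 energy of f (normalised by 1/(2π)) with the ℓ^2 sum of its Fourier coefficients: (1/(2π)) ∫_0^{2π} |f|^2 = Σ |c_n|^2.
Compute the left side: (1/(2π)) [∫_0^π 8^2 dx + ∫_π^{2π} (-6)^2 dx] = (1/(2π)) · (64π + 36π) = (64 + 36)/2 = 50.
So Σ_{n ∈ Z} |c_n|^2 = 50.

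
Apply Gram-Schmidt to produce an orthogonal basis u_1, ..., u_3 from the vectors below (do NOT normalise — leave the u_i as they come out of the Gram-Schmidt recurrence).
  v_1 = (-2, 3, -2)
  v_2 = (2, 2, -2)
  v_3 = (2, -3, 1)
Orthogonal basis:
  u_1 = (-2, 3, -2)
  u_2 = (46/17, 16/17, -22/17)
  u_3 = (-5/42, -10/21, -25/42)

Apply the Gram-Schmidt recurrence
  u_1 = v_1
  u_i = v_i − Σ_{j<i} ((v_i · u_j) / (u_j · u_j)) · u_j.

Step by step this gives:
  u_1 = (-2, 3, -2)
  u_2 = (46/17, 16/17, -22/17)
  u_3 = (-5/42, -10/21, -25/42)

Orthogonality check:
  u_2 · u_1 = 0 (should be 0)
  u_3 · u_1 = 0 (should be 0)
  u_3 · u_2 = 0 (should be 0)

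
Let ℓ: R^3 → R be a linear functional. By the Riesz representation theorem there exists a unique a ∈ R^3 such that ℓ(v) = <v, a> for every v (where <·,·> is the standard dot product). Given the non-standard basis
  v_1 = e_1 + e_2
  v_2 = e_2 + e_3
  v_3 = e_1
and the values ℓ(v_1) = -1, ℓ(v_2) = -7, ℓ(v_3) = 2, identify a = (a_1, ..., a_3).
a = (2, -3, -4)

Write a = (a_1, ..., a_3) in the standard basis. For each basis vector v_i, ℓ(v_i) = <v_i, a> is a linear equation in the a_j's. Collect the n equations into a matrix system V a = ℓ, where row i of V is v_i (expressed in the standard basis). Since V is invertible (lower-triangular with 1s on the diagonal, up to permutation), solve by back-substitution:
  V =
[[1, 1, 0],
 [0, 1, 1],
 [1, 0, 0]]
  V a = (-1, -7, 2)
Solving gives a = (2, -3, -4).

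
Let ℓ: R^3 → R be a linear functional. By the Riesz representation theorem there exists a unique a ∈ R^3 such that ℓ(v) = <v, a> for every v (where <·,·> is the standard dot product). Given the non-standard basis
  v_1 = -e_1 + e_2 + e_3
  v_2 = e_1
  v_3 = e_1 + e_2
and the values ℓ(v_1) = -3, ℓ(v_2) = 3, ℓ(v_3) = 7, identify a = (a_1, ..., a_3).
a = (3, 4, -4)

Write a = (a_1, ..., a_3) in the standard basis. For each basis vector v_i, ℓ(v_i) = <v_i, a> is a linear equation in the a_j's. Collect the n equations into a matrix system V a = ℓ, where row i of V is v_i (expressed in the standard basis). Since V is invertible (lower-triangular with 1s on the diagonal, up to permutation), solve by back-substitution:
  V =
[[-1, 1, 1],
 [1, 0, 0],
 [1, 1, 0]]
  V a = (-3, 3, 7)
Solving gives a = (3, 4, -4).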